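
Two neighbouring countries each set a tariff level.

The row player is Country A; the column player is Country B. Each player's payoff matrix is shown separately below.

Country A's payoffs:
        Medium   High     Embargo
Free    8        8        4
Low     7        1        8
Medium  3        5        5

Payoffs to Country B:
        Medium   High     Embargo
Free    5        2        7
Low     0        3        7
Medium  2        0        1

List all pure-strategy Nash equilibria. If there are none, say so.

For each strategy profile, look for a profitable unilateral deviation.
(Free, Medium): Country B can switch to Embargo (5 → 7). Not NE.
(Free, High): Country B can switch to Medium (2 → 5). Not NE.
(Free, Embargo): Country A can switch to Low (4 → 8). Not NE.
(Low, Medium): Country A can switch to Free (7 → 8). Not NE.
(Low, High): Country A can switch to Free (1 → 8). Not NE.
(Low, Embargo): Country A gets 8, best alternative 5; Country B gets 7, best alternative 3. No profitable deviation — NE.
(Medium, Medium): Country A can switch to Free (3 → 8). Not NE.
(Medium, High): Country A can switch to Free (5 → 8). Not NE.
(Medium, Embargo): Country A can switch to Low (5 → 8). Not NE.

(Low, Embargo)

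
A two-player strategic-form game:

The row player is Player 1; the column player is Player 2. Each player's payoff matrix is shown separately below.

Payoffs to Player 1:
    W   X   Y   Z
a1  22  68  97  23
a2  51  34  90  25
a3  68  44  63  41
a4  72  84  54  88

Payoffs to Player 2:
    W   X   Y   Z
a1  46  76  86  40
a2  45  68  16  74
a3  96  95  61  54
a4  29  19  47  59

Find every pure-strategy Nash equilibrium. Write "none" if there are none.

(a1, Y); (a4, Z)

(a1, W): Player 1 can switch to a2 (22 → 51). Not NE.
(a1, X): Player 1 can switch to a4 (68 → 84). Not NE.
(a1, Y): Player 1 gets 97, best alternative 90; Player 2 gets 86, best alternative 76. No profitable deviation — NE.
(a1, Z): Player 1 can switch to a2 (23 → 25). Not NE.
(a2, W): Player 1 can switch to a3 (51 → 68). Not NE.
(a2, X): Player 1 can switch to a1 (34 → 68). Not NE.
(a2, Y): Player 1 can switch to a1 (90 → 97). Not NE.
(a2, Z): Player 1 can switch to a3 (25 → 41). Not NE.
(a3, W): Player 1 can switch to a4 (68 → 72). Not NE.
(a4, Z): Player 1 gets 88, best alternative 41; Player 2 gets 59, best alternative 47. No profitable deviation — NE.
(The remaining 6 profiles each have a profitable deviation by the same check.)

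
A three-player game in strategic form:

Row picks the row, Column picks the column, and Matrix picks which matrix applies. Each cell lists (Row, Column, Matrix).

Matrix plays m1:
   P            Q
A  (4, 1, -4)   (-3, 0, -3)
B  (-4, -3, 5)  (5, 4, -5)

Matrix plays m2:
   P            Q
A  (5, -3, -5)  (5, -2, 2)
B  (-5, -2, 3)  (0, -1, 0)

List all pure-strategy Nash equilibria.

Mark each player's best response to every combination of opponents' strategies; a profile where every player is best-responding is a pure Nash equilibrium.
Row against (P, m1): payoffs 4, -4 → best response A.
Row against (P, m2): payoffs 5, -5 → best response A.
Row against (Q, m1): payoffs -3, 5 → best response B.
Row against (Q, m2): payoffs 5, 0 → best response A.
Column against (A, m1): payoffs 1, 0 → best response P.
Column against (A, m2): payoffs -3, -2 → best response Q.
Column against (B, m1): payoffs -3, 4 → best response Q.
Column against (B, m2): payoffs -2, -1 → best response Q.
Matrix against (A, P): payoffs -4, -5 → best response m1.
Matrix against (A, Q): payoffs -3, 2 → best response m2.
Matrix against (B, P): payoffs 5, 3 → best response m1.
Matrix against (B, Q): payoffs -5, 0 → best response m2.
Mutual best responses: (A, P, m1); (A, Q, m2).

(A, P, m1), (A, Q, m2)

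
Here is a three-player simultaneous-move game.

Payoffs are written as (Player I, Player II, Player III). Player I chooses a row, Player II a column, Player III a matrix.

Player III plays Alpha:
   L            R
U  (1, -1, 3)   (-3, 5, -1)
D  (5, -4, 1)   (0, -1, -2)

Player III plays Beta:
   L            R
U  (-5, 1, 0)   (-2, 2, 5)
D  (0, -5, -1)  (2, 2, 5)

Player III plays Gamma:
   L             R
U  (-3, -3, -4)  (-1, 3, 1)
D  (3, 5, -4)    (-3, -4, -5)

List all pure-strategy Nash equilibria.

(D, R, Beta)

Player I against (L, Alpha): payoffs 1, 5 → best response D.
Player I against (L, Beta): payoffs -5, 0 → best response D.
Player I against (L, Gamma): payoffs -3, 3 → best response D.
Player I against (R, Alpha): payoffs -3, 0 → best response D.
Player I against (R, Beta): payoffs -2, 2 → best response D.
Player I against (R, Gamma): payoffs -1, -3 → best response U.
Player II against (U, Alpha): payoffs -1, 5 → best response R.
Player II against (U, Beta): payoffs 1, 2 → best response R.
Player II against (U, Gamma): payoffs -3, 3 → best response R.
Player II against (D, Alpha): payoffs -4, -1 → best response R.
Player II against (D, Beta): payoffs -5, 2 → best response R.
Player II against (D, Gamma): payoffs 5, -4 → best response L.
Player III against (U, L): payoffs 3, 0, -4 → best response Alpha.
Player III against (U, R): payoffs -1, 5, 1 → best response Beta.
Player III against (D, L): payoffs 1, -1, -4 → best response Alpha.
Player III against (D, R): payoffs -2, 5, -5 → best response Beta.
Mutual best responses: (D, R, Beta).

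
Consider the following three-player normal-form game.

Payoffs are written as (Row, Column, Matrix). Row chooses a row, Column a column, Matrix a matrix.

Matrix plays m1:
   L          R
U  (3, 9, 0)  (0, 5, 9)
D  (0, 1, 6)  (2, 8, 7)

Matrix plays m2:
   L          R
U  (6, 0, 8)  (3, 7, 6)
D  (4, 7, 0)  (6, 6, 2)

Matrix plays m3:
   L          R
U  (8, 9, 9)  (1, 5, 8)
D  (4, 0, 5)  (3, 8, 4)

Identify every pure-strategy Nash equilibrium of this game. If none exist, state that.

(U, L, m3) and (D, R, m1)

Row against (L, m1): payoffs 3, 0 → best response U.
Row against (L, m2): payoffs 6, 4 → best response U.
Row against (L, m3): payoffs 8, 4 → best response U.
Row against (R, m1): payoffs 0, 2 → best response D.
Row against (R, m2): payoffs 3, 6 → best response D.
Row against (R, m3): payoffs 1, 3 → best response D.
Column against (U, m1): payoffs 9, 5 → best response L.
Column against (U, m2): payoffs 0, 7 → best response R.
Column against (U, m3): payoffs 9, 5 → best response L.
Column against (D, m1): payoffs 1, 8 → best response R.
Column against (D, m2): payoffs 7, 6 → best response L.
Column against (D, m3): payoffs 0, 8 → best response R.
Matrix against (U, L): payoffs 0, 8, 9 → best response m3.
Matrix against (U, R): payoffs 9, 6, 8 → best response m1.
Matrix against (D, L): payoffs 6, 0, 5 → best response m1.
Matrix against (D, R): payoffs 7, 2, 4 → best response m1.
Mutual best responses: (U, L, m3); (D, R, m1).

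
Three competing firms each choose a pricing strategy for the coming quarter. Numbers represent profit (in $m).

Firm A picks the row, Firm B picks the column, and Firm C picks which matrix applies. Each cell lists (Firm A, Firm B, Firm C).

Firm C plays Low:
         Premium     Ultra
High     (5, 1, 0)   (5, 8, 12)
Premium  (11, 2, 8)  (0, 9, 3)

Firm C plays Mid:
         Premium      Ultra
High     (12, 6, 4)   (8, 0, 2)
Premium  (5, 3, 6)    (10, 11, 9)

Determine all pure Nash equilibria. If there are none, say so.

The pure Nash equilibria are (High, Premium, Mid) and (High, Ultra, Low) and (Premium, Ultra, Mid).

Mark each player's best response to every combination of opponents' strategies; a profile where every player is best-responding is a pure Nash equilibrium.
Firm A against (Premium, Low): payoffs 5, 11 → best response Premium.
Firm A against (Premium, Mid): payoffs 12, 5 → best response High.
Firm A against (Ultra, Low): payoffs 5, 0 → best response High.
Firm A against (Ultra, Mid): payoffs 8, 10 → best response Premium.
Firm B against (High, Low): payoffs 1, 8 → best response Ultra.
Firm B against (High, Mid): payoffs 6, 0 → best response Premium.
Firm B against (Premium, Low): payoffs 2, 9 → best response Ultra.
Firm B against (Premium, Mid): payoffs 3, 11 → best response Ultra.
Firm C against (High, Premium): payoffs 0, 4 → best response Mid.
Firm C against (High, Ultra): payoffs 12, 2 → best response Low.
Firm C against (Premium, Premium): payoffs 8, 6 → best response Low.
Firm C against (Premium, Ultra): payoffs 3, 9 → best response Mid.
Mutual best responses: (High, Premium, Mid); (High, Ultra, Low); (Premium, Ultra, Mid).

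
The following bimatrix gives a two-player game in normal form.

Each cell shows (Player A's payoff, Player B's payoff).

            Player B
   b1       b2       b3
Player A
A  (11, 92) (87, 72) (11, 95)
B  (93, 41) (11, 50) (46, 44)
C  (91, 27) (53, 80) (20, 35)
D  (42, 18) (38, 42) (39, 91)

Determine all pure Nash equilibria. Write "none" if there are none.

Player A against b1: payoffs 11, 93, 91, 42 → best response B.
Player A against b2: payoffs 87, 11, 53, 38 → best response A.
Player A against b3: payoffs 11, 46, 20, 39 → best response B.
Player B against A: payoffs 92, 72, 95 → best response b3.
Player B against B: payoffs 41, 50, 44 → best response b2.
Player B against C: payoffs 27, 80, 35 → best response b2.
Player B against D: payoffs 18, 42, 91 → best response b3.
No profile is a mutual best response for all players.

This game has no pure Nash equilibrium.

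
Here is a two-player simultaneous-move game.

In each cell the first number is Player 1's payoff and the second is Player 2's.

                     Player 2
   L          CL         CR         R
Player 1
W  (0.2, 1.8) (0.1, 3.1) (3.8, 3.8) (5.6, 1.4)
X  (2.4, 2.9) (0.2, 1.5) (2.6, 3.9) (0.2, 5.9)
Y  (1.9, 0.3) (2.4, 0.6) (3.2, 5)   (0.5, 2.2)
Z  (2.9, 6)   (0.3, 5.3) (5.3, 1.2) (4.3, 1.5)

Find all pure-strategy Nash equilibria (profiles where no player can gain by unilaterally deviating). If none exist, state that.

For each strategy profile, look for a profitable unilateral deviation.
(W, L): Player 1 can switch to X (0.2 → 2.4). Not NE.
(W, CL): Player 1 can switch to X (0.1 → 0.2). Not NE.
(W, CR): Player 1 can switch to Z (3.8 → 5.3). Not NE.
(W, R): Player 2 can switch to L (1.4 → 1.8). Not NE.
(X, L): Player 1 can switch to Z (2.4 → 2.9). Not NE.
(X, CL): Player 1 can switch to Y (0.2 → 2.4). Not NE.
(X, CR): Player 1 can switch to W (2.6 → 3.8). Not NE.
(X, R): Player 1 can switch to W (0.2 → 5.6). Not NE.
(Y, L): Player 1 can switch to X (1.9 → 2.4). Not NE.
(Y, CL): Player 2 can switch to CR (0.6 → 5). Not NE.
(Y, CR): Player 1 can switch to W (3.2 → 3.8). Not NE.
(Y, R): Player 1 can switch to W (0.5 → 5.6). Not NE.
(Z, L): Player 1 gets 2.9, best alternative 2.4; Player 2 gets 6, best alternative 5.3. No profitable deviation — NE.
(The remaining 3 profiles each have a profitable deviation by the same check.)

Pure NE: (Z, L)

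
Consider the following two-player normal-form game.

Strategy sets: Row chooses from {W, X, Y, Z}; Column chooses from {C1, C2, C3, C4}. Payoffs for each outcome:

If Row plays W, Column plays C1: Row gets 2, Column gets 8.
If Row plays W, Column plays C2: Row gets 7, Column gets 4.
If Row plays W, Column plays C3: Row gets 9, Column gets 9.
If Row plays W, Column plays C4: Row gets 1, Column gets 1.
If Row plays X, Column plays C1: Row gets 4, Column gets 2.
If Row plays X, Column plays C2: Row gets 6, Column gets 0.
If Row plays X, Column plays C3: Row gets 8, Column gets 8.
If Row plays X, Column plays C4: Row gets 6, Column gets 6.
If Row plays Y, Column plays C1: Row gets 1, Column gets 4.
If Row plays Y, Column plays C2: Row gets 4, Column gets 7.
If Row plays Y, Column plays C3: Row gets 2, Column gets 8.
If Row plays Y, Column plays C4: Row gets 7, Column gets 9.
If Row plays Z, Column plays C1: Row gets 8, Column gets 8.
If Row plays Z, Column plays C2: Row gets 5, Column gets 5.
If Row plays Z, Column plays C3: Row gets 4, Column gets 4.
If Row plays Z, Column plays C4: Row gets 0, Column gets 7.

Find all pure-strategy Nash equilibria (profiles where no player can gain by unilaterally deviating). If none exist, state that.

Mark each player's best response to every combination of opponents' strategies; a profile where every player is best-responding is a pure Nash equilibrium.
Row against C1: payoffs 2, 4, 1, 8 → best response Z.
Row against C2: payoffs 7, 6, 4, 5 → best response W.
Row against C3: payoffs 9, 8, 2, 4 → best response W.
Row against C4: payoffs 1, 6, 7, 0 → best response Y.
Column against W: payoffs 8, 4, 9, 1 → best response C3.
Column against X: payoffs 2, 0, 8, 6 → best response C3.
Column against Y: payoffs 4, 7, 8, 9 → best response C4.
Column against Z: payoffs 8, 5, 4, 7 → best response C1.
Mutual best responses: (W, C3); (Y, C4); (Z, C1).

(W, C3), (Y, C4), (Z, C1)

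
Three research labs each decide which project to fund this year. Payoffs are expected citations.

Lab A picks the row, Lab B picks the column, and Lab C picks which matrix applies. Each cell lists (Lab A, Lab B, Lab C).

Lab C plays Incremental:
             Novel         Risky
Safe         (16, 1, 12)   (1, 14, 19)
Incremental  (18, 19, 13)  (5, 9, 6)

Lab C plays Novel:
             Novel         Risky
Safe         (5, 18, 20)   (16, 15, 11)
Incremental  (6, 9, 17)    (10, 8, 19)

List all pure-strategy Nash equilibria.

The unique pure-strategy Nash equilibrium is (Incremental, Novel, Novel).

Check each profile: it is a Nash equilibrium iff no player can strictly gain by switching unilaterally.
(Safe, Novel, Incremental): Lab A can switch to Incremental (16 → 18). Not NE.
(Safe, Novel, Novel): Lab A can switch to Incremental (5 → 6). Not NE.
(Safe, Risky, Incremental): Lab A can switch to Incremental (1 → 5). Not NE.
(Safe, Risky, Novel): Lab B can switch to Novel (15 → 18). Not NE.
(Incremental, Novel, Incremental): Lab C can switch to Novel (13 → 17). Not NE.
(Incremental, Novel, Novel): Lab A gets 6, best alternative 5; Lab B gets 9, best alternative 8; Lab C gets 17, best alternative 13. No profitable deviation — NE.
(Incremental, Risky, Incremental): Lab B can switch to Novel (9 → 19). Not NE.
(Incremental, Risky, Novel): Lab A can switch to Safe (10 → 16). Not NE.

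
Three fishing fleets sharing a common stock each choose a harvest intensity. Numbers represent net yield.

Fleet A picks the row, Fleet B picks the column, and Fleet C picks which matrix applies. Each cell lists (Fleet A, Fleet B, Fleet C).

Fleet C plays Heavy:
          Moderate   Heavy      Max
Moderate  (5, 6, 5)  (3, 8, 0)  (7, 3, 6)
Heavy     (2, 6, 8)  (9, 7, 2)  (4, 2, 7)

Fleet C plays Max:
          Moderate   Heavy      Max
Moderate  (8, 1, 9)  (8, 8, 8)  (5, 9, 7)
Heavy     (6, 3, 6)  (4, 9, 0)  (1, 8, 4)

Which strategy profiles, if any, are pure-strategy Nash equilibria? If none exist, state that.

Fleet A against (Moderate, Heavy): payoffs 5, 2 → best response Moderate.
Fleet A against (Moderate, Max): payoffs 8, 6 → best response Moderate.
Fleet A against (Heavy, Heavy): payoffs 3, 9 → best response Heavy.
Fleet A against (Heavy, Max): payoffs 8, 4 → best response Moderate.
Fleet A against (Max, Heavy): payoffs 7, 4 → best response Moderate.
Fleet A against (Max, Max): payoffs 5, 1 → best response Moderate.
Fleet B against (Moderate, Heavy): payoffs 6, 8, 3 → best response Heavy.
Fleet B against (Moderate, Max): payoffs 1, 8, 9 → best response Max.
Fleet B against (Heavy, Heavy): payoffs 6, 7, 2 → best response Heavy.
Fleet B against (Heavy, Max): payoffs 3, 9, 8 → best response Heavy.
Fleet C against (Moderate, Moderate): payoffs 5, 9 → best response Max.
Fleet C against (Moderate, Heavy): payoffs 0, 8 → best response Max.
Fleet C against (Moderate, Max): payoffs 6, 7 → best response Max.
Fleet C against (Heavy, Moderate): payoffs 8, 6 → best response Heavy.
Fleet C against (Heavy, Heavy): payoffs 2, 0 → best response Heavy.
Fleet C against (Heavy, Max): payoffs 7, 4 → best response Heavy.
Mutual best responses: (Moderate, Max, Max); (Heavy, Heavy, Heavy).

The pure Nash equilibria are (Moderate, Max, Max), (Heavy, Heavy, Heavy).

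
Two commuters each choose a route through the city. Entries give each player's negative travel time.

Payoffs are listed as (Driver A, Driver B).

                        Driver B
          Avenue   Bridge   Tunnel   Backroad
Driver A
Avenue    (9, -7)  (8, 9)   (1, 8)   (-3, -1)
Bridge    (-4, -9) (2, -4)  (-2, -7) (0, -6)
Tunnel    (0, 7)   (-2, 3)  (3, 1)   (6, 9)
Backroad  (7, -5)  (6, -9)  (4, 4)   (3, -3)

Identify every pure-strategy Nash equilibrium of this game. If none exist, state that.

The pure Nash equilibria are (Avenue, Bridge) and (Tunnel, Backroad) and (Backroad, Tunnel).

(Avenue, Avenue): Driver B can switch to Bridge (-7 → 9). Not NE.
(Avenue, Bridge): Driver A gets 8, best alternative 6; Driver B gets 9, best alternative 8. No profitable deviation — NE.
(Avenue, Tunnel): Driver A can switch to Tunnel (1 → 3). Not NE.
(Avenue, Backroad): Driver A can switch to Bridge (-3 → 0). Not NE.
(Bridge, Avenue): Driver A can switch to Avenue (-4 → 9). Not NE.
(Bridge, Bridge): Driver A can switch to Avenue (2 → 8). Not NE.
(Bridge, Tunnel): Driver A can switch to Avenue (-2 → 1). Not NE.
(Bridge, Backroad): Driver A can switch to Tunnel (0 → 6). Not NE.
(Tunnel, Avenue): Driver A can switch to Avenue (0 → 9). Not NE.
(Tunnel, Bridge): Driver A can switch to Avenue (-2 → 8). Not NE.
(Tunnel, Tunnel): Driver A can switch to Backroad (3 → 4). Not NE.
(Tunnel, Backroad): Driver A gets 6, best alternative 3; Driver B gets 9, best alternative 7. No profitable deviation — NE.
(Backroad, Avenue): Driver A can switch to Avenue (7 → 9). Not NE.
(Backroad, Bridge): Driver A can switch to Avenue (6 → 8). Not NE.
(Backroad, Tunnel): Driver A gets 4, best alternative 3; Driver B gets 4, best alternative -3. No profitable deviation — NE.
(The remaining 1 profile has a profitable deviation by the same check.)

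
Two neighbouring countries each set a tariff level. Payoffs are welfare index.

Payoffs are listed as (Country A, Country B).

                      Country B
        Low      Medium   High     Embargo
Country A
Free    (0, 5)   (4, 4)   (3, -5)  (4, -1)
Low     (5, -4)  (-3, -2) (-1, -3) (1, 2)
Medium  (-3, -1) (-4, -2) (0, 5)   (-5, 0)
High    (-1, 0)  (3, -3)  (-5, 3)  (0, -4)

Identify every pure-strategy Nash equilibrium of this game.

This game has no pure Nash equilibrium.

(Free, Low): Country A can switch to Low (0 → 5). Not NE.
(Free, Medium): Country B can switch to Low (4 → 5). Not NE.
(Free, High): Country B can switch to Low (-5 → 5). Not NE.
(Free, Embargo): Country B can switch to Low (-1 → 5). Not NE.
(Low, Low): Country B can switch to Medium (-4 → -2). Not NE.
(Low, Medium): Country A can switch to Free (-3 → 4). Not NE.
(Low, High): Country A can switch to Free (-1 → 3). Not NE.
(Low, Embargo): Country A can switch to Free (1 → 4). Not NE.
(Medium, Low): Country A can switch to Free (-3 → 0). Not NE.
(Medium, Medium): Country A can switch to Free (-4 → 4). Not NE.
(Medium, High): Country A can switch to Free (0 → 3). Not NE.
(Medium, Embargo): Country A can switch to Free (-5 → 4). Not NE.
(The remaining 4 profiles each have a profitable deviation by the same check.)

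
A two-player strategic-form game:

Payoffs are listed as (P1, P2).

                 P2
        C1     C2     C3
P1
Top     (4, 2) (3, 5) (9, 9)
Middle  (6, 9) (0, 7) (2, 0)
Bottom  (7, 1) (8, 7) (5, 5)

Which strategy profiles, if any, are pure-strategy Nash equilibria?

Pure-strategy Nash equilibria: (Top, C3), (Bottom, C2)

For each player, find the best response to each opponent profile; mutual best responses are the pure NE.
P1 against C1: payoffs 4, 6, 7 → best response Bottom.
P1 against C2: payoffs 3, 0, 8 → best response Bottom.
P1 against C3: payoffs 9, 2, 5 → best response Top.
P2 against Top: payoffs 2, 5, 9 → best response C3.
P2 against Middle: payoffs 9, 7, 0 → best response C1.
P2 against Bottom: payoffs 1, 7, 5 → best response C2.
Mutual best responses: (Top, C3); (Bottom, C2).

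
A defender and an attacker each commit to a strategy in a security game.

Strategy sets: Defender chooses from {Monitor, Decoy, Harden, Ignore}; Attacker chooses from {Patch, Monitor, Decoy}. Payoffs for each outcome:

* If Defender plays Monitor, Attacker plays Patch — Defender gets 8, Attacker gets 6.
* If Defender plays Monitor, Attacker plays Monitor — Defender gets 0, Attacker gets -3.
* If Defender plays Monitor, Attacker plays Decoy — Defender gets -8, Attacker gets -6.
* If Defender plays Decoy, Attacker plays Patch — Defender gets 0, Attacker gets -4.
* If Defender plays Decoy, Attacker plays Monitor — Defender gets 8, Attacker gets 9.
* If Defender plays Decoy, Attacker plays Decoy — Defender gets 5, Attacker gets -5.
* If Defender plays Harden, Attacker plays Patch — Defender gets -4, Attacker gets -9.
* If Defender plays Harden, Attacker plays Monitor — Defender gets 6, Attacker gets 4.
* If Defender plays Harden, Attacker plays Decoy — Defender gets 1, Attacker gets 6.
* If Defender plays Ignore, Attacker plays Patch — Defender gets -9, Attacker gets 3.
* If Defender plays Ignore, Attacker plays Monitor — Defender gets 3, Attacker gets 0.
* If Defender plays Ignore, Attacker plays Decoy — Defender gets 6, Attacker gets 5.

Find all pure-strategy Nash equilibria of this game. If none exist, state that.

Pure-strategy Nash equilibria: (Monitor, Patch); (Decoy, Monitor); (Ignore, Decoy)

For each player, find the best response to each opponent profile; mutual best responses are the pure NE.
Defender against Patch: payoffs 8, 0, -4, -9 → best response Monitor.
Defender against Monitor: payoffs 0, 8, 6, 3 → best response Decoy.
Defender against Decoy: payoffs -8, 5, 1, 6 → best response Ignore.
Attacker against Monitor: payoffs 6, -3, -6 → best response Patch.
Attacker against Decoy: payoffs -4, 9, -5 → best response Monitor.
Attacker against Harden: payoffs -9, 4, 6 → best response Decoy.
Attacker against Ignore: payoffs 3, 0, 5 → best response Decoy.
Mutual best responses: (Monitor, Patch); (Decoy, Monitor); (Ignore, Decoy).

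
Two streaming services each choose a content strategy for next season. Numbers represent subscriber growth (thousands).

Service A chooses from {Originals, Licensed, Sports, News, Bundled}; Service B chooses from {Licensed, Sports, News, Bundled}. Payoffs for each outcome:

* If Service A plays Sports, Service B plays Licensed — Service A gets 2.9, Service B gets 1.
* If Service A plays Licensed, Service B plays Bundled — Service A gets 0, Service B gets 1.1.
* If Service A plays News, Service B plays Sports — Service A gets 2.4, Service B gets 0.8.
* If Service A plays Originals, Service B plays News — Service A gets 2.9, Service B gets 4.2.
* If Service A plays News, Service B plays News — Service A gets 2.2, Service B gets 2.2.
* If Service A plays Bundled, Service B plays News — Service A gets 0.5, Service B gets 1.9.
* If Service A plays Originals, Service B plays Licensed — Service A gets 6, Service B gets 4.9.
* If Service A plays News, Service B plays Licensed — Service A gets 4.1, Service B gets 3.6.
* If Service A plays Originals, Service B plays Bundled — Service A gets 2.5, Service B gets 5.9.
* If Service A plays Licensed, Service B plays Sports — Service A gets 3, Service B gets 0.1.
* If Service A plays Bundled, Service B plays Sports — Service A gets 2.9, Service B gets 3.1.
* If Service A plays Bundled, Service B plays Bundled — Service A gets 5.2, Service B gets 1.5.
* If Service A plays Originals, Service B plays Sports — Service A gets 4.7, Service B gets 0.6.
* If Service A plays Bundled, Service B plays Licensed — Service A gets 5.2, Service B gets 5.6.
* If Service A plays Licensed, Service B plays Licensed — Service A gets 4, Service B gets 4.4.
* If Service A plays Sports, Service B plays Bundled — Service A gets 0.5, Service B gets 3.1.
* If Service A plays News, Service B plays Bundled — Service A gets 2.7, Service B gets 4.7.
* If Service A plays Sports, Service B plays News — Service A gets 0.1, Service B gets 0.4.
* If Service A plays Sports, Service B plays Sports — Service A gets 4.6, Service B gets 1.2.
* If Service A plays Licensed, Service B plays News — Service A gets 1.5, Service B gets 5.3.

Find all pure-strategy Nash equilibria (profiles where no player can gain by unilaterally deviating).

Service A against Licensed: payoffs 6, 4, 2.9, 4.1, 5.2 → best response Originals.
Service A against Sports: payoffs 4.7, 3, 4.6, 2.4, 2.9 → best response Originals.
Service A against News: payoffs 2.9, 1.5, 0.1, 2.2, 0.5 → best response Originals.
Service A against Bundled: payoffs 2.5, 0, 0.5, 2.7, 5.2 → best response Bundled.
Service B against Originals: payoffs 4.9, 0.6, 4.2, 5.9 → best response Bundled.
Service B against Licensed: payoffs 4.4, 0.1, 5.3, 1.1 → best response News.
Service B against Sports: payoffs 1, 1.2, 0.4, 3.1 → best response Bundled.
Service B against News: payoffs 3.6, 0.8, 2.2, 4.7 → best response Bundled.
Service B against Bundled: payoffs 5.6, 3.1, 1.9, 1.5 → best response Licensed.
No profile is a mutual best response for all players.

This game has no pure Nash equilibrium.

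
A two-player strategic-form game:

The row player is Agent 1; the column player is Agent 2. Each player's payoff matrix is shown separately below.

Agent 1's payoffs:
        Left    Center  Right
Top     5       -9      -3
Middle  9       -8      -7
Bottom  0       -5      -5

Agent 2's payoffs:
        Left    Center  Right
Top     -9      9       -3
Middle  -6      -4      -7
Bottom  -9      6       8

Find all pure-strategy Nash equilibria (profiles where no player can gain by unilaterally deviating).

Agent 1 against Left: payoffs 5, 9, 0 → best response Middle.
Agent 1 against Center: payoffs -9, -8, -5 → best response Bottom.
Agent 1 against Right: payoffs -3, -7, -5 → best response Top.
Agent 2 against Top: payoffs -9, 9, -3 → best response Center.
Agent 2 against Middle: payoffs -6, -4, -7 → best response Center.
Agent 2 against Bottom: payoffs -9, 6, 8 → best response Right.
No profile is a mutual best response for all players.

This game has no pure Nash equilibrium.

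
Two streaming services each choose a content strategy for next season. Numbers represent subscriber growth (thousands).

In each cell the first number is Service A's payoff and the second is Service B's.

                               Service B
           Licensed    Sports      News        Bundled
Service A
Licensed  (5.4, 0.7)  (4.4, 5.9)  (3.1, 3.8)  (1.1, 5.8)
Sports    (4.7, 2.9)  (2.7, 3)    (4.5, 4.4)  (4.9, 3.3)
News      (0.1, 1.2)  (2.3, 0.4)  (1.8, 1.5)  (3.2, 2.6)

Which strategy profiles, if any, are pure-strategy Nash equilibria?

The pure Nash equilibria are (Licensed, Sports) and (Sports, News).

Service A against Licensed: payoffs 5.4, 4.7, 0.1 → best response Licensed.
Service A against Sports: payoffs 4.4, 2.7, 2.3 → best response Licensed.
Service A against News: payoffs 3.1, 4.5, 1.8 → best response Sports.
Service A against Bundled: payoffs 1.1, 4.9, 3.2 → best response Sports.
Service B against Licensed: payoffs 0.7, 5.9, 3.8, 5.8 → best response Sports.
Service B against Sports: payoffs 2.9, 3, 4.4, 3.3 → best response News.
Service B against News: payoffs 1.2, 0.4, 1.5, 2.6 → best response Bundled.
Mutual best responses: (Licensed, Sports); (Sports, News).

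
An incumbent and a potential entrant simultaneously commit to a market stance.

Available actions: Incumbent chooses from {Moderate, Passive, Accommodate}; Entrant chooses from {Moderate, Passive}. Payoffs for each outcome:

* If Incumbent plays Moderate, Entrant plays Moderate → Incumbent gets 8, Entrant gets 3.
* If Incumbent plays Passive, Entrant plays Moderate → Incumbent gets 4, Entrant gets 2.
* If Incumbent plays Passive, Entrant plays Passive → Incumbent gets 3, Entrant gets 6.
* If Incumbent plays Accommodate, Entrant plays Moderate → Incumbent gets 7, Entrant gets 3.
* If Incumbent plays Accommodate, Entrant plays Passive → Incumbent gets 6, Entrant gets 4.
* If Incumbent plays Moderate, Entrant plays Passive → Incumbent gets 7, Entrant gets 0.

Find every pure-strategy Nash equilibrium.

Pure NE: (Moderate, Moderate)

Incumbent against Moderate: payoffs 8, 4, 7 → best response Moderate.
Incumbent against Passive: payoffs 7, 3, 6 → best response Moderate.
Entrant against Moderate: payoffs 3, 0 → best response Moderate.
Entrant against Passive: payoffs 2, 6 → best response Passive.
Entrant against Accommodate: payoffs 3, 4 → best response Passive.
Mutual best responses: (Moderate, Moderate).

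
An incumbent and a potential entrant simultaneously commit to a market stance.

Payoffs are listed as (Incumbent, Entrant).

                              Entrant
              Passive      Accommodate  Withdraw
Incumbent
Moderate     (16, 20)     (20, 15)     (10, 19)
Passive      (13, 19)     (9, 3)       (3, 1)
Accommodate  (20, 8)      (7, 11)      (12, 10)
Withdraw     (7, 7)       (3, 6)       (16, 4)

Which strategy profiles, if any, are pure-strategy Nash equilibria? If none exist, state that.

none

(Moderate, Passive): Incumbent can switch to Accommodate (16 → 20). Not NE.
(Moderate, Accommodate): Entrant can switch to Passive (15 → 20). Not NE.
(Moderate, Withdraw): Incumbent can switch to Accommodate (10 → 12). Not NE.
(Passive, Passive): Incumbent can switch to Moderate (13 → 16). Not NE.
(Passive, Accommodate): Incumbent can switch to Moderate (9 → 20). Not NE.
(Passive, Withdraw): Incumbent can switch to Moderate (3 → 10). Not NE.
(The remaining 6 profiles each have a profitable deviation by the same check.)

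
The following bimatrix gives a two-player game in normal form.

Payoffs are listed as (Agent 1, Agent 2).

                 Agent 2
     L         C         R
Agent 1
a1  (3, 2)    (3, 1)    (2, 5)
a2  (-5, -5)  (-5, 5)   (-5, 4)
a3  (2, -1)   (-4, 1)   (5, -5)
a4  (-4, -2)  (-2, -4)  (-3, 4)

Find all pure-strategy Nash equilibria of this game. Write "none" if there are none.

There is no pure-strategy Nash equilibrium.

(a1, L): Agent 2 can switch to R (2 → 5). Not NE.
(a1, C): Agent 2 can switch to L (1 → 2). Not NE.
(a1, R): Agent 1 can switch to a3 (2 → 5). Not NE.
(a2, L): Agent 1 can switch to a1 (-5 → 3). Not NE.
(a2, C): Agent 1 can switch to a1 (-5 → 3). Not NE.
(a2, R): Agent 1 can switch to a1 (-5 → 2). Not NE.
(The remaining 6 profiles each have a profitable deviation by the same check.)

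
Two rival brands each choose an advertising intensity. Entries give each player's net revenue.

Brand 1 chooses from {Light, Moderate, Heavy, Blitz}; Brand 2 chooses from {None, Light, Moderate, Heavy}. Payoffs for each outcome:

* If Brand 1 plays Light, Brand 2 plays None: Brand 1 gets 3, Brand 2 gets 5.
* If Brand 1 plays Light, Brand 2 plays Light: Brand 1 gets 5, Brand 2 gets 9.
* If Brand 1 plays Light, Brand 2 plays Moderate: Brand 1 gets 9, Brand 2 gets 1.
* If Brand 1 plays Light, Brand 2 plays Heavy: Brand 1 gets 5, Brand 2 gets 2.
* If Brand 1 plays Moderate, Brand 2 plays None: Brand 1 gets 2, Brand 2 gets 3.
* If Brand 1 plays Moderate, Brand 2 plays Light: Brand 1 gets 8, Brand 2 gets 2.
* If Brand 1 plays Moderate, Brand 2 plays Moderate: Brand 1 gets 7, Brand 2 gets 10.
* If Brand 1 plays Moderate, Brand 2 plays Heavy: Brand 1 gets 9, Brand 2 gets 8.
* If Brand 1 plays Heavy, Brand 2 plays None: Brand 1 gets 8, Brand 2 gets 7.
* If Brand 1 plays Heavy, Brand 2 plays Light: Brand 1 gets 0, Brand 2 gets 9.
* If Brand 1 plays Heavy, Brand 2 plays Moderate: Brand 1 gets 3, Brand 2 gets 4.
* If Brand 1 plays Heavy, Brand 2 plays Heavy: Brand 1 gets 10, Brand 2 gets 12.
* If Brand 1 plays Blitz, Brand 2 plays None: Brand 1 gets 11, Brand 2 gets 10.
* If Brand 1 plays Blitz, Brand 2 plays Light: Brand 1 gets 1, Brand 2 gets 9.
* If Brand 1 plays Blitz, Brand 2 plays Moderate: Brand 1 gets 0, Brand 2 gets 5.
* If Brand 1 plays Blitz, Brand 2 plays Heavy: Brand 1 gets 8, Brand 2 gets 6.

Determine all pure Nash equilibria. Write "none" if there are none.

Mark each player's best response to every combination of opponents' strategies; a profile where every player is best-responding is a pure Nash equilibrium.
Brand 1 against None: payoffs 3, 2, 8, 11 → best response Blitz.
Brand 1 against Light: payoffs 5, 8, 0, 1 → best response Moderate.
Brand 1 against Moderate: payoffs 9, 7, 3, 0 → best response Light.
Brand 1 against Heavy: payoffs 5, 9, 10, 8 → best response Heavy.
Brand 2 against Light: payoffs 5, 9, 1, 2 → best response Light.
Brand 2 against Moderate: payoffs 3, 2, 10, 8 → best response Moderate.
Brand 2 against Heavy: payoffs 7, 9, 4, 12 → best response Heavy.
Brand 2 against Blitz: payoffs 10, 9, 5, 6 → best response None.
Mutual best responses: (Heavy, Heavy); (Blitz, None).

Pure-strategy Nash equilibria: (Heavy, Heavy) and (Blitz, None)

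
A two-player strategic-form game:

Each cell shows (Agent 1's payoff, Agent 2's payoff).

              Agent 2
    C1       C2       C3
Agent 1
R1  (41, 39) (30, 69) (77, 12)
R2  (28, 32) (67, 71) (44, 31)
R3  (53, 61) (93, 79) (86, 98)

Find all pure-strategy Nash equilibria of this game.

Mark each player's best response to every combination of opponents' strategies; a profile where every player is best-responding is a pure Nash equilibrium.
Agent 1 against C1: payoffs 41, 28, 53 → best response R3.
Agent 1 against C2: payoffs 30, 67, 93 → best response R3.
Agent 1 against C3: payoffs 77, 44, 86 → best response R3.
Agent 2 against R1: payoffs 39, 69, 12 → best response C2.
Agent 2 against R2: payoffs 32, 71, 31 → best response C2.
Agent 2 against R3: payoffs 61, 79, 98 → best response C3.
Mutual best responses: (R3, C3).

(R3, C3)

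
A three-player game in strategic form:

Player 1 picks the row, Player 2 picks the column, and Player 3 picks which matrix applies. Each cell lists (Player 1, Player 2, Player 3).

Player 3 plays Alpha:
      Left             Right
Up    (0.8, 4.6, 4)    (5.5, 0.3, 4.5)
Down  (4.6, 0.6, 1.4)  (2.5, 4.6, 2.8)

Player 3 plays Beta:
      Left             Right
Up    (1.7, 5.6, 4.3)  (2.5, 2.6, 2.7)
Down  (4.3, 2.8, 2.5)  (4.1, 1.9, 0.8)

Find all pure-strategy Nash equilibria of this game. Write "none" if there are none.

(Down, Left, Beta)

Player 1 against (Left, Alpha): payoffs 0.8, 4.6 → best response Down.
Player 1 against (Left, Beta): payoffs 1.7, 4.3 → best response Down.
Player 1 against (Right, Alpha): payoffs 5.5, 2.5 → best response Up.
Player 1 against (Right, Beta): payoffs 2.5, 4.1 → best response Down.
Player 2 against (Up, Alpha): payoffs 4.6, 0.3 → best response Left.
Player 2 against (Up, Beta): payoffs 5.6, 2.6 → best response Left.
Player 2 against (Down, Alpha): payoffs 0.6, 4.6 → best response Right.
Player 2 against (Down, Beta): payoffs 2.8, 1.9 → best response Left.
Player 3 against (Up, Left): payoffs 4, 4.3 → best response Beta.
Player 3 against (Up, Right): payoffs 4.5, 2.7 → best response Alpha.
Player 3 against (Down, Left): payoffs 1.4, 2.5 → best response Beta.
Player 3 against (Down, Right): payoffs 2.8, 0.8 → best response Alpha.
Mutual best responses: (Down, Left, Beta).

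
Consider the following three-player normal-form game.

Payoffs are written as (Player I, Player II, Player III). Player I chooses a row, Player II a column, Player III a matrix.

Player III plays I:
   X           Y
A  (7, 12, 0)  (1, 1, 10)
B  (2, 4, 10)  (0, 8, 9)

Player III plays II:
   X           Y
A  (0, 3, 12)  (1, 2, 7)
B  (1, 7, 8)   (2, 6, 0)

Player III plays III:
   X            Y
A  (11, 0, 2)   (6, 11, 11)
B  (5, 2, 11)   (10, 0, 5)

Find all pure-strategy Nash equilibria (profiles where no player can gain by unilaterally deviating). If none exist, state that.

Mark each player's best response to every combination of opponents' strategies; a profile where every player is best-responding is a pure Nash equilibrium.
Player I against (X, I): payoffs 7, 2 → best response A.
Player I against (X, II): payoffs 0, 1 → best response B.
Player I against (X, III): payoffs 11, 5 → best response A.
Player I against (Y, I): payoffs 1, 0 → best response A.
Player I against (Y, II): payoffs 1, 2 → best response B.
Player I against (Y, III): payoffs 6, 10 → best response B.
Player II against (A, I): payoffs 12, 1 → best response X.
Player II against (A, II): payoffs 3, 2 → best response X.
Player II against (A, III): payoffs 0, 11 → best response Y.
Player II against (B, I): payoffs 4, 8 → best response Y.
Player II against (B, II): payoffs 7, 6 → best response X.
Player II against (B, III): payoffs 2, 0 → best response X.
Player III against (A, X): payoffs 0, 12, 2 → best response II.
Player III against (A, Y): payoffs 10, 7, 11 → best response III.
Player III against (B, X): payoffs 10, 8, 11 → best response III.
Player III against (B, Y): payoffs 9, 0, 5 → best response I.
No profile is a mutual best response for all players.

none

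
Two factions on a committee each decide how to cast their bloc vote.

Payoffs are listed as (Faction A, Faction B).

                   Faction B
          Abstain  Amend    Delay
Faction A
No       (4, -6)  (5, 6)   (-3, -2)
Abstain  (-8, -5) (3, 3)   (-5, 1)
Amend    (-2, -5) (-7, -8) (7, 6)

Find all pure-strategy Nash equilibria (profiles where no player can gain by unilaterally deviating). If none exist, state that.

The pure Nash equilibria are (No, Amend); (Amend, Delay).

For each player, find the best response to each opponent profile; mutual best responses are the pure NE.
Faction A against Abstain: payoffs 4, -8, -2 → best response No.
Faction A against Amend: payoffs 5, 3, -7 → best response No.
Faction A against Delay: payoffs -3, -5, 7 → best response Amend.
Faction B against No: payoffs -6, 6, -2 → best response Amend.
Faction B against Abstain: payoffs -5, 3, 1 → best response Amend.
Faction B against Amend: payoffs -5, -8, 6 → best response Delay.
Mutual best responses: (No, Amend); (Amend, Delay).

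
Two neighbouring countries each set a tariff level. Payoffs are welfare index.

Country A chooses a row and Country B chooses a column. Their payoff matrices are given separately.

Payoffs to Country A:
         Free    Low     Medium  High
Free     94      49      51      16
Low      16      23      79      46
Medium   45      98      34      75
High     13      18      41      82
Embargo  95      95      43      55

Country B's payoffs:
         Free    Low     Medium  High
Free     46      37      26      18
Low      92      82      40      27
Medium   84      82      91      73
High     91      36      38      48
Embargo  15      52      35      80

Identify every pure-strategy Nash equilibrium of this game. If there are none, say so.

There is no pure-strategy Nash equilibrium.

Country A against Free: payoffs 94, 16, 45, 13, 95 → best response Embargo.
Country A against Low: payoffs 49, 23, 98, 18, 95 → best response Medium.
Country A against Medium: payoffs 51, 79, 34, 41, 43 → best response Low.
Country A against High: payoffs 16, 46, 75, 82, 55 → best response High.
Country B against Free: payoffs 46, 37, 26, 18 → best response Free.
Country B against Low: payoffs 92, 82, 40, 27 → best response Free.
Country B against Medium: payoffs 84, 82, 91, 73 → best response Medium.
Country B against High: payoffs 91, 36, 38, 48 → best response Free.
Country B against Embargo: payoffs 15, 52, 35, 80 → best response High.
No profile is a mutual best response for all players.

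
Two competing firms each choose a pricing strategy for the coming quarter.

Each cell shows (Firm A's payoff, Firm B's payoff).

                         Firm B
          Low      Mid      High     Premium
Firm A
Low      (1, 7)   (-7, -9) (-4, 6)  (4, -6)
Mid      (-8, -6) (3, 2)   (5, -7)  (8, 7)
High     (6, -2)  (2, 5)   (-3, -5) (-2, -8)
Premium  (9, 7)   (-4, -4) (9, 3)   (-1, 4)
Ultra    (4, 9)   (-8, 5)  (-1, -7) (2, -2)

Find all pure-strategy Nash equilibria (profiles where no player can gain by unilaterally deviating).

Firm A against Low: payoffs 1, -8, 6, 9, 4 → best response Premium.
Firm A against Mid: payoffs -7, 3, 2, -4, -8 → best response Mid.
Firm A against High: payoffs -4, 5, -3, 9, -1 → best response Premium.
Firm A against Premium: payoffs 4, 8, -2, -1, 2 → best response Mid.
Firm B against Low: payoffs 7, -9, 6, -6 → best response Low.
Firm B against Mid: payoffs -6, 2, -7, 7 → best response Premium.
Firm B against High: payoffs -2, 5, -5, -8 → best response Mid.
Firm B against Premium: payoffs 7, -4, 3, 4 → best response Low.
Firm B against Ultra: payoffs 9, 5, -7, -2 → best response Low.
Mutual best responses: (Mid, Premium); (Premium, Low).

Pure-strategy Nash equilibria: (Mid, Premium); (Premium, Low)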